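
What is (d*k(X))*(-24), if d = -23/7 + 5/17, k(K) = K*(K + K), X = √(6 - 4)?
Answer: 34176/119 ≈ 287.19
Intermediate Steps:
X = √2 ≈ 1.4142
k(K) = 2*K² (k(K) = K*(2*K) = 2*K²)
d = -356/119 (d = -23*⅐ + 5*(1/17) = -23/7 + 5/17 = -356/119 ≈ -2.9916)
(d*k(X))*(-24) = -712*(√2)²/119*(-24) = -712*2/119*(-24) = -356/119*4*(-24) = -1424/119*(-24) = 34176/119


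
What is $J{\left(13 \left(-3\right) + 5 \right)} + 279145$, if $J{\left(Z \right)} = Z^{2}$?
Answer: $280301$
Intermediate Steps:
$J{\left(13 \left(-3\right) + 5 \right)} + 279145 = \left(13 \left(-3\right) + 5\right)^{2} + 279145 = \left(-39 + 5\right)^{2} + 279145 = \left(-34\right)^{2} + 279145 = 1156 + 279145 = 280301$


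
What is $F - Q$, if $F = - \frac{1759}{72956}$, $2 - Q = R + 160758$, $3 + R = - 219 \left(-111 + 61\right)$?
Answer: $\frac{12526762309}{72956} \approx 1.717 \cdot 10^{5}$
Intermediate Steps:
$R = 10947$ ($R = -3 - 219 \left(-111 + 61\right) = -3 - -10950 = -3 + 10950 = 10947$)
$Q = -171703$ ($Q = 2 - \left(10947 + 160758\right) = 2 - 171705 = -171703$)
$F = - \frac{1759}{72956}$ ($F = \left(-1759\right) \frac{1}{72956} = - \frac{1759}{72956} \approx -0.02411$)
$F - Q = - \frac{1759}{72956} - -171703 = - \frac{1759}{72956} + 171703 = \frac{12526762309}{72956}$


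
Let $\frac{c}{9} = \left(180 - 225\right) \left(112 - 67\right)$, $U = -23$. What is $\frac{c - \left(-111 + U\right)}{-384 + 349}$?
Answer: $\frac{18091}{35} \approx 516.89$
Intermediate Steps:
$c = -18225$ ($c = 9 \left(180 - 225\right) \left(112 - 67\right) = 9 \left(\left(-45\right) 45\right) = 9 \left(-2025\right) = -18225$)
$\frac{c - \left(-111 + U\right)}{-384 + 349} = \frac{-18225 + \left(111 - -23\right)}{-384 + 349} = \frac{-18225 + \left(111 + 23\right)}{-35} = \left(-18225 + 134\right) \left(- \frac{1}{35}\right) = \left(-18091\right) \left(- \frac{1}{35}\right) = \frac{18091}{35}$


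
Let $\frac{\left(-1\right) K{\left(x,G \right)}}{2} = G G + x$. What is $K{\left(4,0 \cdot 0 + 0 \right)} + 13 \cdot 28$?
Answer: $356$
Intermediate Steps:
$K{\left(x,G \right)} = - 2 x - 2 G^{2}$ ($K{\left(x,G \right)} = - 2 \left(G G + x\right) = - 2 \left(G^{2} + x\right) = - 2 \left(x + G^{2}\right) = - 2 x - 2 G^{2}$)
$K{\left(4,0 \cdot 0 + 0 \right)} + 13 \cdot 28 = \left(\left(-2\right) 4 - 2 \left(0 \cdot 0 + 0\right)^{2}\right) + 13 \cdot 28 = \left(-8 - 2 \left(0 + 0\right)^{2}\right) + 364 = \left(-8 - 2 \cdot 0^{2}\right) + 364 = \left(-8 - 0\right) + 364 = \left(-8 + 0\right) + 364 = -8 + 364 = 356$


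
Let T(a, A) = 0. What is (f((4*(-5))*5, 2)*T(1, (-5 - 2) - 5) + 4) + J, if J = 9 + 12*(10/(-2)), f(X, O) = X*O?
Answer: -47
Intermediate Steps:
f(X, O) = O*X
J = -51 (J = 9 + 12*(10*(-1/2)) = 9 + 12*(-5) = 9 - 60 = -51)
(f((4*(-5))*5, 2)*T(1, (-5 - 2) - 5) + 4) + J = ((2*((4*(-5))*5))*0 + 4) - 51 = ((2*(-20*5))*0 + 4) - 51 = ((2*(-100))*0 + 4) - 51 = (-200*0 + 4) - 51 = (0 + 4) - 51 = 4 - 51 = -47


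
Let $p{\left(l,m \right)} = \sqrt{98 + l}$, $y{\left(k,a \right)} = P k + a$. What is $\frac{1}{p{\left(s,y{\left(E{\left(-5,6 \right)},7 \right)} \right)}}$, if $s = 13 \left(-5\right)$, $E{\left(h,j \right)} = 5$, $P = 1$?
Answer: $\frac{\sqrt{33}}{33} \approx 0.17408$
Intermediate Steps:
$y{\left(k,a \right)} = a + k$ ($y{\left(k,a \right)} = 1 k + a = k + a = a + k$)
$s = -65$
$\frac{1}{p{\left(s,y{\left(E{\left(-5,6 \right)},7 \right)} \right)}} = \frac{1}{\sqrt{98 - 65}} = \frac{1}{\sqrt{33}} = \frac{\sqrt{33}}{33}$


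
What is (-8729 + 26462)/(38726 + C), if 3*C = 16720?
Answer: 53199/132898 ≈ 0.40030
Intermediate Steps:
C = 16720/3 (C = (⅓)*16720 = 16720/3 ≈ 5573.3)
(-8729 + 26462)/(38726 + C) = (-8729 + 26462)/(38726 + 16720/3) = 17733/(132898/3) = 17733*(3/132898) = 53199/132898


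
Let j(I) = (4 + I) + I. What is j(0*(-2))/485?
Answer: 4/485 ≈ 0.0082474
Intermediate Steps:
j(I) = 4 + 2*I
j(0*(-2))/485 = (4 + 2*(0*(-2)))/485 = (4 + 2*0)*(1/485) = (4 + 0)*(1/485) = 4*(1/485) = 4/485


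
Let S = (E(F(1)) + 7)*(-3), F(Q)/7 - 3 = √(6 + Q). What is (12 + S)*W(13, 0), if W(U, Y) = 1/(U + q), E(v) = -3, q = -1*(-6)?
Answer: 0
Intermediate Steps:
q = 6
F(Q) = 21 + 7*√(6 + Q)
W(U, Y) = 1/(6 + U) (W(U, Y) = 1/(U + 6) = 1/(6 + U))
S = -12 (S = (-3 + 7)*(-3) = 4*(-3) = -12)
(12 + S)*W(13, 0) = (12 - 12)/(6 + 13) = 0/19 = 0*(1/19) = 0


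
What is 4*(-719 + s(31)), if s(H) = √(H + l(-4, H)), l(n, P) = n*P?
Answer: -2876 + 4*I*√93 ≈ -2876.0 + 38.575*I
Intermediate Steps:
l(n, P) = P*n
s(H) = √3*√(-H) (s(H) = √(H + H*(-4)) = √(H - 4*H) = √(-3*H) = √3*√(-H))
4*(-719 + s(31)) = 4*(-719 + √3*√(-1*31)) = 4*(-719 + √3*√(-31)) = 4*(-719 + √3*(I*√31)) = 4*(-719 + I*√93) = -2876 + 4*I*√93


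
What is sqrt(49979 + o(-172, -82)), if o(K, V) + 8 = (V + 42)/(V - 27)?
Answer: sqrt(593709811)/109 ≈ 223.54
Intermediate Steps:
o(K, V) = -8 + (42 + V)/(-27 + V) (o(K, V) = -8 + (V + 42)/(V - 27) = -8 + (42 + V)/(-27 + V))
sqrt(49979 + o(-172, -82)) = sqrt(49979 + (258 - 7*(-82))/(-27 - 82)) = sqrt(49979 + (258 + 574)/(-109)) = sqrt(49979 - 1/109*832) = sqrt(49979 - 832/109) = sqrt(5446879/109) = sqrt(593709811)/109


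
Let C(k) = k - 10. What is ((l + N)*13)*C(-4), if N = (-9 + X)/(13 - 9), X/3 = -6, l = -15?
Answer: 7917/2 ≈ 3958.5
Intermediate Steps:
X = -18 (X = 3*(-6) = -18)
N = -27/4 (N = (-9 - 18)/(13 - 9) = -27/4 ≈ -6.7500)
C(k) = -10 + k
((l + N)*13)*C(-4) = ((-15 - 27/4)*13)*(-10 - 4) = -87/4*13*(-14) = -1131/4*(-14) = 7917/2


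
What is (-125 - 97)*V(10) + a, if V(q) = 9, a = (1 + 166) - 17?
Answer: -1848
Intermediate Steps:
a = 150 (a = 167 - 17 = 150)
(-125 - 97)*V(10) + a = (-125 - 97)*9 + 150 = -222*9 + 150 = -1998 + 150 = -1848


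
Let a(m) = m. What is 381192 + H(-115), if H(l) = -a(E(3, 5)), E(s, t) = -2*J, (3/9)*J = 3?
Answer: 381210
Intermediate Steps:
J = 9 (J = 3*3 = 9)
E(s, t) = -18 (E(s, t) = -2*9 = -18)
H(l) = 18 (H(l) = -1*(-18) = 18)
381192 + H(-115) = 381192 + 18 = 381210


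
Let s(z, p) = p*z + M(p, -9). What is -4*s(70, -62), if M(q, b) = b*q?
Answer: 15128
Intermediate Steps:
s(z, p) = -9*p + p*z (s(z, p) = p*z - 9*p = -9*p + p*z)
-4*s(70, -62) = -(-248)*(-9 + 70) = -(-248)*61 = -4*(-3782) = 15128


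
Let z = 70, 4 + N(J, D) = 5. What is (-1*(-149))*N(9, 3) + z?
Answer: 219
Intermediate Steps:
N(J, D) = 1 (N(J, D) = -4 + 5 = 1)
(-1*(-149))*N(9, 3) + z = -1*(-149)*1 + 70 = 149*1 + 70 = 149 + 70 = 219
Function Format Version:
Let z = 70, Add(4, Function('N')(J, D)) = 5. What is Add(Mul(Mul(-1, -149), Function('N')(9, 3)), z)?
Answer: 219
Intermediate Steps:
Function('N')(J, D) = 1 (Function('N')(J, D) = Add(-4, 5) = 1)
Add(Mul(Mul(-1, -149), Function('N')(9, 3)), z) = Add(Mul(Mul(-1, -149), 1), 70) = Add(Mul(149, 1), 70) = Add(149, 70) = 219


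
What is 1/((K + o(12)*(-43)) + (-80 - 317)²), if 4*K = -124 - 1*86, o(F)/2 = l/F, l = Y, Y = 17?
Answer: 3/472304 ≈ 6.3518e-6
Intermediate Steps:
l = 17
o(F) = 34/F (o(F) = 2*(17/F) = 34/F)
K = -105/2 (K = (-124 - 1*86)/4 = (-124 - 86)/4 = (¼)*(-210) = -105/2 ≈ -52.500)
1/((K + o(12)*(-43)) + (-80 - 317)²) = 1/((-105/2 + (34/12)*(-43)) + (-80 - 317)²) = 1/((-105/2 + (34*(1/12))*(-43)) + (-397)²) = 1/((-105/2 + (17/6)*(-43)) + 157609) = 1/((-105/2 - 731/6) + 157609) = 1/(-523/3 + 157609) = 1/(472304/3) = 3/472304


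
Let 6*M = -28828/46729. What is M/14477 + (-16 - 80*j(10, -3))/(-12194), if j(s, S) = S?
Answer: -32484349778/1767683350329 ≈ -0.018377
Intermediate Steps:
M = -14414/140187 (M = (-28828/46729)/6 = (-28828*1/46729)/6 = (⅙)*(-28828/46729) = -14414/140187 ≈ -0.10282)
M/14477 + (-16 - 80*j(10, -3))/(-12194) = -14414/140187/14477 + (-16 - 80*(-3))/(-12194) = -14414/140187*1/14477 + (-16 + 240)*(-1/12194) = -14414/2029487199 + 224*(-1/12194) = -14414/2029487199 - 16/871 = -32484349778/1767683350329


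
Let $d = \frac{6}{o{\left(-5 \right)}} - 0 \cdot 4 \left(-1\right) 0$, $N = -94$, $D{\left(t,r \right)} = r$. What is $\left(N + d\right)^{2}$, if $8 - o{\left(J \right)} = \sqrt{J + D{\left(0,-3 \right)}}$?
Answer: $\frac{70124 \sqrt{2} + 121457 i}{2 \left(4 \sqrt{2} + 7 i\right)} \approx 8711.1 - 43.998 i$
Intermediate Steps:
$o{\left(J \right)} = 8 - \sqrt{-3 + J}$ ($o{\left(J \right)} = 8 - \sqrt{J - 3} = 8 - \sqrt{-3 + J}$)
$d = \frac{6}{8 - 2 i \sqrt{2}}$ ($d = \frac{6}{8 - \sqrt{-3 - 5}} - 0 \cdot 4 \left(-1\right) 0 = \frac{6}{8 - \sqrt{-8}} - 0 \left(-1\right) 0 = \frac{6}{8 - 2 i \sqrt{2}} - 0 \cdot 0 = \frac{6}{8 - 2 i \sqrt{2}} - 0 = \frac{6}{8 - 2 i \sqrt{2}} + 0 = \frac{6}{8 - 2 i \sqrt{2}} \approx 0.66667 + 0.2357 i$)
$\left(N + d\right)^{2} = \left(-94 + \left(\frac{2}{3} + \frac{i \sqrt{2}}{6}\right)\right)^{2} = \left(- \frac{280}{3} + \frac{i \sqrt{2}}{6}\right)^{2}$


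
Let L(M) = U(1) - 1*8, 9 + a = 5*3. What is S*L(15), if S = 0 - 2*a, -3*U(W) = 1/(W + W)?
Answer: 98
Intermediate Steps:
U(W) = -1/(6*W) (U(W) = -1/(3*(W + W)) = -1/(2*W)/3 = -1/(6*W))
a = 6 (a = -9 + 5*3 = -9 + 15 = 6)
L(M) = -49/6 (L(M) = -1/6/1 - 1*8 = -1/6*1 - 8 = -1/6 - 8 = -49/6)
S = -12 (S = 0 - 2*6 = 0 - 12 = -12)
S*L(15) = -12*(-49/6) = 98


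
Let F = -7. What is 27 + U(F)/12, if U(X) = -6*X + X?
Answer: 359/12 ≈ 29.917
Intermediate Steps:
U(X) = -5*X
27 + U(F)/12 = 27 + (-5*(-7))/12 = 27 + (1/12)*35 = 27 + 35/12 = 359/12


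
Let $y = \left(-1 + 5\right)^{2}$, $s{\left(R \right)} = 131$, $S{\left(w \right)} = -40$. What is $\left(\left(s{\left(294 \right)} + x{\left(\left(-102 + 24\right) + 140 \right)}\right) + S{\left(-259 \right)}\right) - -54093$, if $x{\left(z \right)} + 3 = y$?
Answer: $54197$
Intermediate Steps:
$y = 16$ ($y = 4^{2} = 16$)
$x{\left(z \right)} = 13$ ($x{\left(z \right)} = -3 + 16 = 13$)
$\left(\left(s{\left(294 \right)} + x{\left(\left(-102 + 24\right) + 140 \right)}\right) + S{\left(-259 \right)}\right) - -54093 = \left(\left(131 + 13\right) - 40\right) - -54093 = \left(144 - 40\right) + 54093 = 104 + 54093 = 54197$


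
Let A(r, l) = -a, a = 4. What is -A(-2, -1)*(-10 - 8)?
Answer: -72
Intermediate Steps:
A(r, l) = -4 (A(r, l) = -1*4 = -4)
-A(-2, -1)*(-10 - 8) = -(-4)*(-10 - 8) = -(-4)*(-18) = -1*72 = -72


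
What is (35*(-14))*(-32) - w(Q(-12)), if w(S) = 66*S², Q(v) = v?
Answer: 6176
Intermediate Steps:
(35*(-14))*(-32) - w(Q(-12)) = (35*(-14))*(-32) - 66*(-12)² = -490*(-32) - 66*144 = 15680 - 1*9504 = 15680 - 9504 = 6176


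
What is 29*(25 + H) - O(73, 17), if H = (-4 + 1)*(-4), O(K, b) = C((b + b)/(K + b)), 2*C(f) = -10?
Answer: 1078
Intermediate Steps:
C(f) = -5 (C(f) = (½)*(-10) = -5)
O(K, b) = -5
H = 12 (H = -3*(-4) = 12)
29*(25 + H) - O(73, 17) = 29*(25 + 12) - 1*(-5) = 29*37 + 5 = 1073 + 5 = 1078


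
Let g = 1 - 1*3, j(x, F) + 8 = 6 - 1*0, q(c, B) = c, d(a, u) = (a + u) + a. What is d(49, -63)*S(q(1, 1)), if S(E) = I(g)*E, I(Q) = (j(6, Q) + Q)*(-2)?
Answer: 280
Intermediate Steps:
d(a, u) = u + 2*a
j(x, F) = -2 (j(x, F) = -8 + (6 - 1*0) = -8 + (6 + 0) = -8 + 6 = -2)
g = -2 (g = 1 - 3 = -2)
I(Q) = 4 - 2*Q (I(Q) = (-2 + Q)*(-2) = 4 - 2*Q)
S(E) = 8*E (S(E) = (4 - 2*(-2))*E = (4 + 4)*E = 8*E)
d(49, -63)*S(q(1, 1)) = (-63 + 2*49)*(8*1) = (-63 + 98)*8 = 35*8 = 280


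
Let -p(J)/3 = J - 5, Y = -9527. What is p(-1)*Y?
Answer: -171486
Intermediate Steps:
p(J) = 15 - 3*J (p(J) = -3*(J - 5) = -3*(-5 + J) = 15 - 3*J)
p(-1)*Y = (15 - 3*(-1))*(-9527) = (15 + 3)*(-9527) = 18*(-9527) = -171486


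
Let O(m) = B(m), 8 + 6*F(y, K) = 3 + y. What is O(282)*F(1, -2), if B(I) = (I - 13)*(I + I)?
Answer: -101144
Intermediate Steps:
B(I) = 2*I*(-13 + I) (B(I) = (-13 + I)*(2*I) = 2*I*(-13 + I))
F(y, K) = -⅚ + y/6 (F(y, K) = -4/3 + (3 + y)/6 = -4/3 + (½ + y/6) = -⅚ + y/6)
O(m) = 2*m*(-13 + m)
O(282)*F(1, -2) = (2*282*(-13 + 282))*(-⅚ + (⅙)*1) = (2*282*269)*(-⅚ + ⅙) = 151716*(-⅔) = -101144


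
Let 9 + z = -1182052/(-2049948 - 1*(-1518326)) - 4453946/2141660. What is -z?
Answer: 2520811086693/284638393130 ≈ 8.8562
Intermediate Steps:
z = -2520811086693/284638393130 (z = -9 + (-1182052/(-2049948 - 1*(-1518326)) - 4453946/2141660) = -9 + (-1182052/(-2049948 + 1518326) - 4453946*1/2141660) = -9 + (-1182052/(-531622) - 2226973/1070830) = -9 + (-1182052*(-1/531622) - 2226973/1070830) = -9 + (591026/265811 - 2226973/1070830) = -9 + 40934451477/284638393130 = -2520811086693/284638393130 ≈ -8.8562)
-z = -1*(-2520811086693/284638393130) = 2520811086693/284638393130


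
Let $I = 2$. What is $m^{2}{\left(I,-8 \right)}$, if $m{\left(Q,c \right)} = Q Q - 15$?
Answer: $121$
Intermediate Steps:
$m{\left(Q,c \right)} = -15 + Q^{2}$ ($m{\left(Q,c \right)} = Q^{2} - 15 = -15 + Q^{2}$)
$m^{2}{\left(I,-8 \right)} = \left(-15 + 2^{2}\right)^{2} = \left(-15 + 4\right)^{2} = \left(-11\right)^{2} = 121$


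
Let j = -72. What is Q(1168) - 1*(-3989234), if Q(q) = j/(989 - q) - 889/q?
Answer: 834037055813/209072 ≈ 3.9892e+6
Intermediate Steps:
Q(q) = -889/q - 72/(989 - q) (Q(q) = -72/(989 - q) - 889/q = -889/q - 72/(989 - q))
Q(1168) - 1*(-3989234) = 43*(20447 - 19*1168)/(1168*(-989 + 1168)) - 1*(-3989234) = 43*(1/1168)*(20447 - 22192)/179 + 3989234 = 43*(1/1168)*(1/179)*(-1745) + 3989234 = -75035/209072 + 3989234 = 834037055813/209072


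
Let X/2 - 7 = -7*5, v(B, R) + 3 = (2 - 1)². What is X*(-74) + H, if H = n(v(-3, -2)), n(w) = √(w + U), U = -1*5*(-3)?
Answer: 4144 + √13 ≈ 4147.6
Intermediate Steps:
U = 15 (U = -5*(-3) = 15)
v(B, R) = -2 (v(B, R) = -3 + (2 - 1)² = -3 + 1² = -3 + 1 = -2)
X = -56 (X = 14 + 2*(-7*5) = 14 + 2*(-35) = 14 - 70 = -56)
n(w) = √(15 + w) (n(w) = √(w + 15) = √(15 + w))
H = √13 (H = √(15 - 2) = √13 ≈ 3.6056)
X*(-74) + H = -56*(-74) + √13 = 4144 + √13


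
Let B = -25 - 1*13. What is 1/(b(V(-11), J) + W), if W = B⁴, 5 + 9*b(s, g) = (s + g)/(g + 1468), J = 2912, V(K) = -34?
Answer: 19710/41098021049 ≈ 4.7958e-7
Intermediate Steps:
b(s, g) = -5/9 + (g + s)/(9*(1468 + g)) (b(s, g) = -5/9 + ((s + g)/(g + 1468))/9 = -5/9 + ((g + s)/(1468 + g))/9 = -5/9 + (g + s)/(9*(1468 + g)))
B = -38 (B = -25 - 13 = -38)
W = 2085136 (W = (-38)⁴ = 2085136)
1/(b(V(-11), J) + W) = 1/((-7340 - 34 - 4*2912)/(9*(1468 + 2912)) + 2085136) = 1/((⅑)*(-7340 - 34 - 11648)/4380 + 2085136) = 1/((⅑)*(1/4380)*(-19022) + 2085136) = 1/(-9511/19710 + 2085136) = 1/(41098021049/19710) = 19710/41098021049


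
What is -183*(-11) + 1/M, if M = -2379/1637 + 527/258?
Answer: 501492267/248917 ≈ 2014.7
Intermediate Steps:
M = 248917/422346 (M = -2379*1/1637 + 527*(1/258) = -2379/1637 + 527/258 = 248917/422346 ≈ 0.58937)
-183*(-11) + 1/M = -183*(-11) + 1/(248917/422346) = 2013 + 422346/248917 = 501492267/248917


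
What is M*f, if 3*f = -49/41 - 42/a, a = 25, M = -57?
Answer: 55993/1025 ≈ 54.627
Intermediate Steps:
f = -2947/3075 (f = (-49/41 - 42/25)/3 = (⅓)*(-2947/1025) = -2947/3075 ≈ -0.95837)
M*f = -57*(-2947/3075) = 55993/1025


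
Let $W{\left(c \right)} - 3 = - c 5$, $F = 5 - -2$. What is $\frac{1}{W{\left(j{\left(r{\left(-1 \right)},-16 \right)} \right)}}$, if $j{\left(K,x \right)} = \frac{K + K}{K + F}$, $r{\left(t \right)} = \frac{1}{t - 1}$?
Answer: $\frac{13}{49} \approx 0.26531$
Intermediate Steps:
$F = 7$ ($F = 5 + 2 = 7$)
$r{\left(t \right)} = \frac{1}{-1 + t}$
$j{\left(K,x \right)} = \frac{2 K}{7 + K}$ ($j{\left(K,x \right)} = \frac{K + K}{K + 7} = \frac{2 K}{7 + K}$)
$W{\left(c \right)} = 3 - 5 c$ ($W{\left(c \right)} = 3 + - c 5 = 3 - 5 c$)
$\frac{1}{W{\left(j{\left(r{\left(-1 \right)},-16 \right)} \right)}} = \frac{1}{3 - 5 \frac{2}{\left(-1 - 1\right) \left(7 + \frac{1}{-1 - 1}\right)}} = \frac{1}{3 - 5 \frac{2}{\left(-2\right) \left(7 + \frac{1}{-2}\right)}} = \frac{1}{3 - 5 \cdot 2 \left(- \frac{1}{2}\right) \frac{1}{7 - \frac{1}{2}}} = \frac{1}{3 - 5 \cdot 2 \left(- \frac{1}{2}\right) \frac{1}{\frac{13}{2}}} = \frac{1}{3 - 5 \cdot 2 \left(- \frac{1}{2}\right) \frac{2}{13}} = \frac{1}{3 - - \frac{10}{13}} = \frac{1}{3 + \frac{10}{13}} = \frac{1}{\frac{49}{13}} = \frac{13}{49}$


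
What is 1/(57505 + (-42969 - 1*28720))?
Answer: -1/14184 ≈ -7.0502e-5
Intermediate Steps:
1/(57505 + (-42969 - 1*28720)) = 1/(57505 + (-42969 - 28720)) = 1/(57505 - 71689) = 1/(-14184) = -1/14184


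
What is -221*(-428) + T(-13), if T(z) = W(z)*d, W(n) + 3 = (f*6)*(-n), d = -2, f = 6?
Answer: 93658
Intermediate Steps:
W(n) = -3 - 36*n (W(n) = -3 + (6*6)*(-n) = -3 + 36*(-n) = -3 - 36*n)
T(z) = 6 + 72*z (T(z) = (-3 - 36*z)*(-2) = 6 + 72*z)
-221*(-428) + T(-13) = -221*(-428) + (6 + 72*(-13)) = 94588 + (6 - 936) = 94588 - 930 = 93658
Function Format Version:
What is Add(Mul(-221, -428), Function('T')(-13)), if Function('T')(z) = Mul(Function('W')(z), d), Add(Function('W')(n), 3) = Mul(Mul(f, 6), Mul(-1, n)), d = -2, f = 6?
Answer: 93658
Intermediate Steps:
Function('W')(n) = Add(-3, Mul(-36, n)) (Function('W')(n) = Add(-3, Mul(Mul(6, 6), Mul(-1, n))) = Add(-3, Mul(36, Mul(-1, n))) = Add(-3, Mul(-36, n)))
Function('T')(z) = Add(6, Mul(72, z)) (Function('T')(z) = Mul(Add(-3, Mul(-36, z)), -2) = Add(6, Mul(72, z)))
Add(Mul(-221, -428), Function('T')(-13)) = Add(Mul(-221, -428), Add(6, Mul(72, -13))) = Add(94588, Add(6, -936)) = Add(94588, -930) = 93658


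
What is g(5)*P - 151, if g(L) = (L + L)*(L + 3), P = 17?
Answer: 1209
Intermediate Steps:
g(L) = 2*L*(3 + L) (g(L) = (2*L)*(3 + L) = 2*L*(3 + L))
g(5)*P - 151 = (2*5*(3 + 5))*17 - 151 = (2*5*8)*17 - 151 = 80*17 - 151 = 1360 - 151 = 1209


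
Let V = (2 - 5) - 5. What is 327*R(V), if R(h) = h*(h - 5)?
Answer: 34008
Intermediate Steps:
V = -8 (V = -3 - 5 = -8)
R(h) = h*(-5 + h)
327*R(V) = 327*(-8*(-5 - 8)) = 327*(-8*(-13)) = 327*104 = 34008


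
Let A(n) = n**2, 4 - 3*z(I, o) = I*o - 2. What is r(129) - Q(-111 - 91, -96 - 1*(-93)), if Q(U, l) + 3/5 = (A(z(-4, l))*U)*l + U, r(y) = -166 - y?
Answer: -12582/5 ≈ -2516.4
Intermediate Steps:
z(I, o) = 2 - I*o/3 (z(I, o) = 4/3 - (I*o - 2)/3 = 4/3 - (-2 + I*o)/3 = 4/3 + (2/3 - I*o/3) = 2 - I*o/3)
Q(U, l) = -3/5 + U + U*l*(2 + 4*l/3)**2 (Q(U, l) = -3/5 + (((2 - 1/3*(-4)*l)**2*U)*l + U) = -3/5 + (((2 + 4*l/3)**2*U)*l + U) = -3/5 + ((U*(2 + 4*l/3)**2)*l + U) = -3/5 + (U*l*(2 + 4*l/3)**2 + U) = -3/5 + (U + U*l*(2 + 4*l/3)**2) = -3/5 + U + U*l*(2 + 4*l/3)**2)
r(129) - Q(-111 - 91, -96 - 1*(-93)) = (-166 - 1*129) - (-3/5 + (-111 - 91) + 4*(-111 - 91)*(-96 - 1*(-93))*(3 + 2*(-96 - 1*(-93)))**2/9) = (-166 - 129) - (-3/5 - 202 + (4/9)*(-202)*(-96 + 93)*(3 + 2*(-96 + 93))**2) = -295 - (-3/5 - 202 + (4/9)*(-202)*(-3)*(3 + 2*(-3))**2) = -295 - (-3/5 - 202 + (4/9)*(-202)*(-3)*(3 - 6)**2) = -295 - (-3/5 - 202 + (4/9)*(-202)*(-3)*(-3)**2) = -295 - (-3/5 - 202 + (4/9)*(-202)*(-3)*9) = -295 - (-3/5 - 202 + 2424) = -295 - 1*11107/5 = -295 - 11107/5 = -12582/5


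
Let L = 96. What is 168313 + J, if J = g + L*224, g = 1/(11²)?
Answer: 22967858/121 ≈ 1.8982e+5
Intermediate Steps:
g = 1/121 ≈ 0.0082645
J = 2601985/121 (J = 1/121 + 96*224 = 1/121 + 21504 = 2601985/121 ≈ 21504.)
168313 + J = 168313 + 2601985/121 = 22967858/121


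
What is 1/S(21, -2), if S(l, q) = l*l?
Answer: 1/441 ≈ 0.0022676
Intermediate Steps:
S(l, q) = l**2
1/S(21, -2) = 1/(21**2) = 1/441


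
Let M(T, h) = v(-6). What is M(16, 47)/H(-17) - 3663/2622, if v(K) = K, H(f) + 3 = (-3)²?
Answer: -2095/874 ≈ -2.3970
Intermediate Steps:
H(f) = 6 (H(f) = -3 + (-3)² = -3 + 9 = 6)
M(T, h) = -6
M(16, 47)/H(-17) - 3663/2622 = -6/6 - 3663/2622 = -6*⅙ - 3663*1/2622 = -1 - 1221/874 = -2095/874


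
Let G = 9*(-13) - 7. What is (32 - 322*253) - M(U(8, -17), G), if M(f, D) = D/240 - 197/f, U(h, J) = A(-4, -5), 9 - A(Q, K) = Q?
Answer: -63506297/780 ≈ -81418.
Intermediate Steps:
A(Q, K) = 9 - Q
U(h, J) = 13 (U(h, J) = 9 - 1*(-4) = 9 + 4 = 13)
G = -124 (G = -117 - 7 = -124)
M(f, D) = -197/f + D/240 (M(f, D) = D*(1/240) - 197/f = D/240 - 197/f = -197/f + D/240)
(32 - 322*253) - M(U(8, -17), G) = (32 - 322*253) - (-197/13 + (1/240)*(-124)) = (32 - 81466) - (-197*1/13 - 31/60) = -81434 - (-197/13 - 31/60) = -81434 - 1*(-12223/780) = -81434 + 12223/780 = -63506297/780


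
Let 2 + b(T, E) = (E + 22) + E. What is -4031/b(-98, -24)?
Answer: 4031/28 ≈ 143.96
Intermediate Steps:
b(T, E) = 20 + 2*E (b(T, E) = -2 + ((E + 22) + E) = -2 + ((22 + E) + E) = -2 + (22 + 2*E) = 20 + 2*E)
-4031/b(-98, -24) = -4031/(20 + 2*(-24)) = -4031/(20 - 48) = -4031/(-28) = -4031*(-1/28) = 4031/28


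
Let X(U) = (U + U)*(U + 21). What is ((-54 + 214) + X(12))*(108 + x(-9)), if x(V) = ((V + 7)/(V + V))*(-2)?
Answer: 923440/9 ≈ 1.0260e+5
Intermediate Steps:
X(U) = 2*U*(21 + U) (X(U) = (2*U)*(21 + U) = 2*U*(21 + U))
x(V) = -(7 + V)/V (x(V) = ((7 + V)/((2*V)))*(-2) = ((7 + V)*(1/(2*V)))*(-2) = ((7 + V)/(2*V))*(-2) = -(7 + V)/V)
((-54 + 214) + X(12))*(108 + x(-9)) = ((-54 + 214) + 2*12*(21 + 12))*(108 + (-7 - 1*(-9))/(-9)) = (160 + 2*12*33)*(108 - (-7 + 9)/9) = (160 + 792)*(108 - 1/9*2) = 952*(108 - 2/9) = 952*(970/9) = 923440/9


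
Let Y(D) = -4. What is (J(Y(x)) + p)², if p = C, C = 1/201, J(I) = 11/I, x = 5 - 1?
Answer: 4870849/646416 ≈ 7.5352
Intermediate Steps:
x = 4
C = 1/201 ≈ 0.0049751
p = 1/201 ≈ 0.0049751
(J(Y(x)) + p)² = (11/(-4) + 1/201)² = (11*(-¼) + 1/201)² = (-11/4 + 1/201)² = (-2207/804)² = 4870849/646416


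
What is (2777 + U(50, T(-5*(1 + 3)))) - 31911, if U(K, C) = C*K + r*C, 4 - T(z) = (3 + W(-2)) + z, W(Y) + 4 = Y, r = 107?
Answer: -24895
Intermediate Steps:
W(Y) = -4 + Y
T(z) = 7 - z (T(z) = 4 - ((3 + (-4 - 2)) + z) = 4 - ((3 - 6) + z) = 4 - (-3 + z) = 4 + (3 - z) = 7 - z)
U(K, C) = 107*C + C*K (U(K, C) = C*K + 107*C = 107*C + C*K)
(2777 + U(50, T(-5*(1 + 3)))) - 31911 = (2777 + (7 - (-5)*(1 + 3))*(107 + 50)) - 31911 = (2777 + (7 - (-5)*4)*157) - 31911 = (2777 + (7 - 1*(-20))*157) - 31911 = (2777 + (7 + 20)*157) - 31911 = (2777 + 27*157) - 31911 = (2777 + 4239) - 31911 = 7016 - 31911 = -24895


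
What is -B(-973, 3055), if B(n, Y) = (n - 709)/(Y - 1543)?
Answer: 841/756 ≈ 1.1124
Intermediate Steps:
B(n, Y) = (-709 + n)/(-1543 + Y)
-B(-973, 3055) = -(-709 - 973)/(-1543 + 3055) = -(-1682)/1512 = -1*(-841/756) = 841/756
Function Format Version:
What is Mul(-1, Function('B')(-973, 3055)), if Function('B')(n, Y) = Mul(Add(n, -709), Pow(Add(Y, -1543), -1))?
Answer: Rational(841, 756) ≈ 1.1124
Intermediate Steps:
Function('B')(n, Y) = Mul(Pow(Add(-1543, Y), -1), Add(-709, n)) (Function('B')(n, Y) = Mul(Add(-709, n), Pow(Add(-1543, Y), -1)) = Mul(Pow(Add(-1543, Y), -1), Add(-709, n)))
Mul(-1, Function('B')(-973, 3055)) = Mul(-1, Mul(Pow(Add(-1543, 3055), -1), Add(-709, -973))) = Mul(-1, Mul(Pow(1512, -1), -1682)) = Mul(-1, Mul(Rational(1, 1512), -1682)) = Mul(-1, Rational(-841, 756)) = Rational(841, 756)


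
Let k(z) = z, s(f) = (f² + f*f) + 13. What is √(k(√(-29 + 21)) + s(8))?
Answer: √(141 + 2*I*√2) ≈ 11.875 + 0.1191*I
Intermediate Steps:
s(f) = 13 + 2*f² (s(f) = (f² + f²) + 13 = 2*f² + 13 = 13 + 2*f²)
√(k(√(-29 + 21)) + s(8)) = √(√(-29 + 21) + (13 + 2*8²)) = √(√(-8) + (13 + 2*64)) = √(2*I*√2 + (13 + 128)) = √(2*I*√2 + 141) = √(141 + 2*I*√2)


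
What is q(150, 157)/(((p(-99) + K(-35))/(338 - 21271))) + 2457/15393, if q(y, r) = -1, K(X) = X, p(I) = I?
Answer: -15328211/98222 ≈ -156.06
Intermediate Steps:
q(150, 157)/(((p(-99) + K(-35))/(338 - 21271))) + 2457/15393 = -1/((-99 - 35)/(338 - 21271)) + 2457/15393 = -1/((-134/(-20933))) + 2457*(1/15393) = -1/((-134*(-1/20933))) + 117/733 = -1/134/20933 + 117/733 = -1*20933/134 + 117/733 = -20933/134 + 117/733 = -15328211/98222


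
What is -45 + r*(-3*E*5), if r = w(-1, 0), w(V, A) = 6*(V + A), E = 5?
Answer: 405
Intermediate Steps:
w(V, A) = 6*A + 6*V (w(V, A) = 6*(A + V) = 6*A + 6*V)
r = -6 (r = 6*0 + 6*(-1) = 0 - 6 = -6)
-45 + r*(-3*E*5) = -45 - 6*(-3*5)*5 = -45 - (-90)*5 = -45 - 6*(-75) = -45 + 450 = 405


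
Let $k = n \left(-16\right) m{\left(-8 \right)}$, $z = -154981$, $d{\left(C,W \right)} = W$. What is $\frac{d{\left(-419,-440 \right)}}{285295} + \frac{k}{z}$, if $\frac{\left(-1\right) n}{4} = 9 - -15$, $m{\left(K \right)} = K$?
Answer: $\frac{687502664}{8843060879} \approx 0.077745$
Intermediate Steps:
$n = -96$ ($n = - 4 \left(9 - -15\right) = - 4 \left(9 + 15\right) = \left(-4\right) 24 = -96$)
$k = -12288$ ($k = \left(-96\right) \left(-16\right) \left(-8\right) = 1536 \left(-8\right) = -12288$)
$\frac{d{\left(-419,-440 \right)}}{285295} + \frac{k}{z} = - \frac{440}{285295} - \frac{12288}{-154981} = \left(-440\right) \frac{1}{285295} - - \frac{12288}{154981} = - \frac{88}{57059} + \frac{12288}{154981} = \frac{687502664}{8843060879}$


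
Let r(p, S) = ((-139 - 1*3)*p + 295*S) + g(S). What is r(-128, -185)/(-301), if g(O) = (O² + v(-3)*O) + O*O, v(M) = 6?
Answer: -30941/301 ≈ -102.79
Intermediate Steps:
g(O) = 2*O² + 6*O (g(O) = (O² + 6*O) + O*O = (O² + 6*O) + O² = 2*O² + 6*O)
r(p, S) = -142*p + 295*S + 2*S*(3 + S) (r(p, S) = ((-139 - 1*3)*p + 295*S) + 2*S*(3 + S) = ((-139 - 3)*p + 295*S) + 2*S*(3 + S) = (-142*p + 295*S) + 2*S*(3 + S) = -142*p + 295*S + 2*S*(3 + S))
r(-128, -185)/(-301) = (-142*(-128) + 2*(-185)² + 301*(-185))/(-301) = (18176 + 2*34225 - 55685)*(-1/301) = (18176 + 68450 - 55685)*(-1/301) = 30941*(-1/301) = -30941/301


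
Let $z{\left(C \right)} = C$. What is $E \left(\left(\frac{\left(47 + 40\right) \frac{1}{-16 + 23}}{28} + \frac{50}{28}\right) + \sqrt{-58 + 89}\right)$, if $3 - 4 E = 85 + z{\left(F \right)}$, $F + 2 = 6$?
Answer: $- \frac{18791}{392} - \frac{43 \sqrt{31}}{2} \approx -167.64$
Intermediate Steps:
$F = 4$ ($F = -2 + 6 = 4$)
$E = - \frac{43}{2}$ ($E = \frac{3}{4} - \frac{85 + 4}{4} = \frac{3}{4} - \frac{89}{4} = - \frac{43}{2} \approx -21.5$)
$E \left(\left(\frac{\left(47 + 40\right) \frac{1}{-16 + 23}}{28} + \frac{50}{28}\right) + \sqrt{-58 + 89}\right) = - \frac{43 \left(\left(\frac{\left(47 + 40\right) \frac{1}{-16 + 23}}{28} + \frac{50}{28}\right) + \sqrt{-58 + 89}\right)}{2} = - \frac{43 \left(\left(\frac{87}{7} \cdot \frac{1}{28} + 50 \cdot \frac{1}{28}\right) + \sqrt{31}\right)}{2} = - \frac{43 \left(\left(87 \cdot \frac{1}{7} \cdot \frac{1}{28} + \frac{25}{14}\right) + \sqrt{31}\right)}{2} = - \frac{43 \left(\left(\frac{87}{7} \cdot \frac{1}{28} + \frac{25}{14}\right) + \sqrt{31}\right)}{2} = - \frac{43 \left(\left(\frac{87}{196} + \frac{25}{14}\right) + \sqrt{31}\right)}{2} = - \frac{43 \left(\frac{437}{196} + \sqrt{31}\right)}{2} = - \frac{18791}{392} - \frac{43 \sqrt{31}}{2}$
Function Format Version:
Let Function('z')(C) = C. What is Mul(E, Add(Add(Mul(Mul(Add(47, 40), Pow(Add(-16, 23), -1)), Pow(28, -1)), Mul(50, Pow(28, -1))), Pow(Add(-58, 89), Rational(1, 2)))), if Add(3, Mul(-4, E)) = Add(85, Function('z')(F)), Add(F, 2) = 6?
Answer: Add(Rational(-18791, 392), Mul(Rational(-43, 2), Pow(31, Rational(1, 2)))) ≈ -167.64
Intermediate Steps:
F = 4 (F = Add(-2, 6) = 4)
E = Rational(-43, 2) (E = Add(Rational(3, 4), Mul(Rational(-1, 4), Add(85, 4))) = Add(Rational(3, 4), Mul(Rational(-1, 4), 89)) = Add(Rational(3, 4), Rational(-89, 4)) = Rational(-43, 2) ≈ -21.500)
Mul(E, Add(Add(Mul(Mul(Add(47, 40), Pow(Add(-16, 23), -1)), Pow(28, -1)), Mul(50, Pow(28, -1))), Pow(Add(-58, 89), Rational(1, 2)))) = Mul(Rational(-43, 2), Add(Add(Mul(Mul(Add(47, 40), Pow(Add(-16, 23), -1)), Pow(28, -1)), Mul(50, Pow(28, -1))), Pow(Add(-58, 89), Rational(1, 2)))) = Mul(Rational(-43, 2), Add(Add(Mul(Mul(87, Pow(7, -1)), Rational(1, 28)), Mul(50, Rational(1, 28))), Pow(31, Rational(1, 2)))) = Mul(Rational(-43, 2), Add(Add(Mul(Mul(87, Rational(1, 7)), Rational(1, 28)), Rational(25, 14)), Pow(31, Rational(1, 2)))) = Mul(Rational(-43, 2), Add(Add(Mul(Rational(87, 7), Rational(1, 28)), Rational(25, 14)), Pow(31, Rational(1, 2)))) = Mul(Rational(-43, 2), Add(Add(Rational(87, 196), Rational(25, 14)), Pow(31, Rational(1, 2)))) = Mul(Rational(-43, 2), Add(Rational(437, 196), Pow(31, Rational(1, 2)))) = Add(Rational(-18791, 392), Mul(Rational(-43, 2), Pow(31, Rational(1, 2))))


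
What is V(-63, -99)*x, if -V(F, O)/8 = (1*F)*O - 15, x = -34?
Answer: 1692384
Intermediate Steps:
V(F, O) = 120 - 8*F*O (V(F, O) = -8*((1*F)*O - 15) = -8*(F*O - 15) = -8*(-15 + F*O) = 120 - 8*F*O)
V(-63, -99)*x = (120 - 8*(-63)*(-99))*(-34) = (120 - 49896)*(-34) = -49776*(-34) = 1692384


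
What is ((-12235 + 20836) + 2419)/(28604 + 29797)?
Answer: 11020/58401 ≈ 0.18870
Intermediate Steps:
((-12235 + 20836) + 2419)/(28604 + 29797) = (8601 + 2419)/58401 = 11020*(1/58401) = 11020/58401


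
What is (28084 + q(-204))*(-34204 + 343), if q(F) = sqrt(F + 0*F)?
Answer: -950952324 - 67722*I*sqrt(51) ≈ -9.5095e+8 - 4.8363e+5*I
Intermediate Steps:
q(F) = sqrt(F) (q(F) = sqrt(F + 0) = sqrt(F))
(28084 + q(-204))*(-34204 + 343) = (28084 + sqrt(-204))*(-34204 + 343) = (28084 + 2*I*sqrt(51))*(-33861) = -950952324 - 67722*I*sqrt(51)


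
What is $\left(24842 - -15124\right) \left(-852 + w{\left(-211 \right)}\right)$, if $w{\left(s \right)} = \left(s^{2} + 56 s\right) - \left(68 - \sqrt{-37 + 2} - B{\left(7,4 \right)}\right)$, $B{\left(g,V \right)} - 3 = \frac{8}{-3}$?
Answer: $1270332632 + 39966 i \sqrt{35} \approx 1.2703 \cdot 10^{9} + 2.3644 \cdot 10^{5} i$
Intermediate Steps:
$B{\left(g,V \right)} = \frac{1}{3}$ ($B{\left(g,V \right)} = 3 + \frac{8}{-3} = 3 + 8 \left(- \frac{1}{3}\right) = 3 - \frac{8}{3} = \frac{1}{3}$)
$w{\left(s \right)} = - \frac{203}{3} + s^{2} + 56 s + i \sqrt{35}$ ($w{\left(s \right)} = \left(s^{2} + 56 s\right) - \left(\frac{203}{3} - \sqrt{-37 + 2}\right) = \left(s^{2} + 56 s\right) - \left(\frac{203}{3} - i \sqrt{35}\right) = - \frac{203}{3} + s^{2} + 56 s + i \sqrt{35}$)
$\left(24842 - -15124\right) \left(-852 + w{\left(-211 \right)}\right) = \left(24842 - -15124\right) \left(-852 + \left(- \frac{203}{3} + \left(-211\right)^{2} + 56 \left(-211\right) + i \sqrt{35}\right)\right) = \left(24842 + \left(-1862 + 16986\right)\right) \left(-852 + \left(- \frac{203}{3} + 44521 - 11816 + i \sqrt{35}\right)\right) = \left(24842 + 15124\right) \left(-852 + \left(\frac{97912}{3} + i \sqrt{35}\right)\right) = 39966 \left(\frac{95356}{3} + i \sqrt{35}\right) = 1270332632 + 39966 i \sqrt{35}$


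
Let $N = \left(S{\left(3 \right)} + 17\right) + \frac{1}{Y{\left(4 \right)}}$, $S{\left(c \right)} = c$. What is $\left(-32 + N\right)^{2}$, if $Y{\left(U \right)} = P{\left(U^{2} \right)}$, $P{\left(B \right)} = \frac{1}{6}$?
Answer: $36$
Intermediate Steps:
$P{\left(B \right)} = \frac{1}{6}$
$Y{\left(U \right)} = \frac{1}{6}$
$N = 26$ ($N = \left(3 + 17\right) + \frac{1}{\frac{1}{6}} = 20 + 6 = 26$)
$\left(-32 + N\right)^{2} = \left(-32 + 26\right)^{2} = \left(-6\right)^{2} = 36$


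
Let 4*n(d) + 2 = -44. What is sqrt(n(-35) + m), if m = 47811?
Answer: 7*sqrt(3902)/2 ≈ 218.63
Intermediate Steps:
n(d) = -23/2 (n(d) = -1/2 + (1/4)*(-44) = -1/2 - 11 = -23/2)
sqrt(n(-35) + m) = sqrt(-23/2 + 47811) = sqrt(95599/2) = 7*sqrt(3902)/2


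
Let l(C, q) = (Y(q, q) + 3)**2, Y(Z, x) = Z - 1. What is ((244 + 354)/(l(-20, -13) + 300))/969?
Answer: 598/407949 ≈ 0.0014659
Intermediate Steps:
Y(Z, x) = -1 + Z
l(C, q) = (2 + q)**2 (l(C, q) = ((-1 + q) + 3)**2 = (2 + q)**2)
((244 + 354)/(l(-20, -13) + 300))/969 = ((244 + 354)/((2 - 13)**2 + 300))/969 = (598/((-11)**2 + 300))*(1/969) = (598/(121 + 300))*(1/969) = (598/421)*(1/969) = 598/407949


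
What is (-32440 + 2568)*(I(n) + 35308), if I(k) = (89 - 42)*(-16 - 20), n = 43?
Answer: -1004177152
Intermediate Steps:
I(k) = -1692 (I(k) = 47*(-36) = -1692)
(-32440 + 2568)*(I(n) + 35308) = (-32440 + 2568)*(-1692 + 35308) = -29872*33616 = -1004177152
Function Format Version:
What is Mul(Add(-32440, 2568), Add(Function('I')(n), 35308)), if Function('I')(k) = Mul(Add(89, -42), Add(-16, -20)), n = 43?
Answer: -1004177152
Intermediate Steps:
Function('I')(k) = -1692 (Function('I')(k) = Mul(47, -36) = -1692)
Mul(Add(-32440, 2568), Add(Function('I')(n), 35308)) = Mul(Add(-32440, 2568), Add(-1692, 35308)) = Mul(-29872, 33616) = -1004177152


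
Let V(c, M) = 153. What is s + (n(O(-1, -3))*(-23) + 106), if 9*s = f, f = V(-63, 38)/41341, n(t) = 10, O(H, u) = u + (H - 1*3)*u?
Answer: -5126267/41341 ≈ -124.00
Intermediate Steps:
O(H, u) = u + u*(-3 + H) (O(H, u) = u + (H - 3)*u = u + (-3 + H)*u = u + u*(-3 + H))
f = 153/41341 ≈ 0.0037009
s = 17/41341 (s = (⅑)*(153/41341) = 17/41341 ≈ 0.00041121)
s + (n(O(-1, -3))*(-23) + 106) = 17/41341 + (10*(-23) + 106) = 17/41341 + (-230 + 106) = 17/41341 - 124 = -5126267/41341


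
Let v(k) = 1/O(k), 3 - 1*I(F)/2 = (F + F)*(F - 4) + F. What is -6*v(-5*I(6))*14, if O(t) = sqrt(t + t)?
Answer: -14*sqrt(15)/15 ≈ -3.6148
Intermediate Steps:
I(F) = 6 - 2*F - 4*F*(-4 + F) (I(F) = 6 - 2*((F + F)*(F - 4) + F) = 6 - 2*((2*F)*(-4 + F) + F) = 6 - 2*(2*F*(-4 + F) + F) = 6 - 2*(F + 2*F*(-4 + F)) = 6 + (-2*F - 4*F*(-4 + F)) = 6 - 2*F - 4*F*(-4 + F))
O(t) = sqrt(2)*sqrt(t) (O(t) = sqrt(2*t) = sqrt(2)*sqrt(t))
v(k) = sqrt(2)/(2*sqrt(k)) (v(k) = 1/(sqrt(2)*sqrt(k)) = sqrt(2)/(2*sqrt(k)))
-6*v(-5*I(6))*14 = -3*sqrt(2)/sqrt(-5*(6 - 4*6**2 + 14*6))*14 = -3*sqrt(2)/sqrt(-5*(6 - 4*36 + 84))*14 = -3*sqrt(2)/sqrt(-5*(6 - 144 + 84))*14 = -3*sqrt(2)/sqrt(-5*(-54))*14 = -3*sqrt(2)/sqrt(270)*14 = -3*sqrt(2)*sqrt(30)/90*14 = -sqrt(15)/15*14 = -14*sqrt(15)/15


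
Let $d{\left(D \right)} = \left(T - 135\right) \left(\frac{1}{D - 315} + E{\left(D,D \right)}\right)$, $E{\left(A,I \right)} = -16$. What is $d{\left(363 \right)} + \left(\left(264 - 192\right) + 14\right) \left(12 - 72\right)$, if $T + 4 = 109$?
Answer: $- \frac{37445}{8} \approx -4680.6$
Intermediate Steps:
$T = 105$ ($T = -4 + 109 = 105$)
$d{\left(D \right)} = 480 - \frac{30}{-315 + D}$ ($d{\left(D \right)} = \left(105 - 135\right) \left(\frac{1}{D - 315} - 16\right) = - 30 \left(\frac{1}{-315 + D} - 16\right) = - 30 \left(-16 + \frac{1}{-315 + D}\right) = 480 - \frac{30}{-315 + D}$)
$d{\left(363 \right)} + \left(\left(264 - 192\right) + 14\right) \left(12 - 72\right) = \frac{30 \left(-5041 + 16 \cdot 363\right)}{-315 + 363} + \left(\left(264 - 192\right) + 14\right) \left(12 - 72\right) = \frac{30 \left(-5041 + 5808\right)}{48} + \left(72 + 14\right) \left(12 - 72\right) = 30 \cdot \frac{1}{48} \cdot 767 + 86 \left(-60\right) = \frac{3835}{8} - 5160 = - \frac{37445}{8}$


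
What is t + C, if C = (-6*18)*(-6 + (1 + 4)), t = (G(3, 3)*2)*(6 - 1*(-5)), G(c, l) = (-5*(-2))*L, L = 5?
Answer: 1208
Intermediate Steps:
G(c, l) = 50 (G(c, l) = -5*(-2)*5 = 10*5 = 50)
t = 1100 (t = (50*2)*(6 - 1*(-5)) = 100*(6 + 5) = 100*11 = 1100)
C = 108 (C = -108*(-6 + 5) = -108*(-1) = 108)
t + C = 1100 + 108 = 1208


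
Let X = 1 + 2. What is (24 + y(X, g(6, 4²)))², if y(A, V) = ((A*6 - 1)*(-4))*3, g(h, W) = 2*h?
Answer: 32400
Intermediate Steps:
X = 3
y(A, V) = 12 - 72*A (y(A, V) = ((6*A - 1)*(-4))*3 = ((-1 + 6*A)*(-4))*3 = (4 - 24*A)*3 = 12 - 72*A)
(24 + y(X, g(6, 4²)))² = (24 + (12 - 72*3))² = (24 + (12 - 216))² = (24 - 204)² = (-180)² = 32400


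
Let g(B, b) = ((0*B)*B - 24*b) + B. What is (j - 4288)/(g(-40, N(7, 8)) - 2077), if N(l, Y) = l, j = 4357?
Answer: -69/2285 ≈ -0.030197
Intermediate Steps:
g(B, b) = B - 24*b (g(B, b) = (0*B - 24*b) + B = (0 - 24*b) + B = -24*b + B = B - 24*b)
(j - 4288)/(g(-40, N(7, 8)) - 2077) = (4357 - 4288)/((-40 - 24*7) - 2077) = 69/((-40 - 168) - 2077) = 69/(-208 - 2077) = 69/(-2285) = 69*(-1/2285) = -69/2285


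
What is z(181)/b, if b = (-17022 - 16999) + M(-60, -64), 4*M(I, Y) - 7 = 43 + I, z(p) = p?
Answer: -362/68047 ≈ -0.0053198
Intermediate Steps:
M(I, Y) = 25/2 + I/4 (M(I, Y) = 7/4 + (43 + I)/4 = 7/4 + (43/4 + I/4) = 25/2 + I/4)
b = -68047/2 (b = (-17022 - 16999) + (25/2 + (¼)*(-60)) = -34021 + (25/2 - 15) = -34021 - 5/2 = -68047/2 ≈ -34024.)
z(181)/b = 181/(-68047/2) = 181*(-2/68047) = -362/68047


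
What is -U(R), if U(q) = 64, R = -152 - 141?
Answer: -64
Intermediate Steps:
R = -293
-U(R) = -1*64 = -64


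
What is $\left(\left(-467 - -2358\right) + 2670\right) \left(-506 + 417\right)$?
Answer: $-405929$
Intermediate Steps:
$\left(\left(-467 - -2358\right) + 2670\right) \left(-506 + 417\right) = \left(\left(-467 + 2358\right) + 2670\right) \left(-89\right) = \left(1891 + 2670\right) \left(-89\right) = 4561 \left(-89\right) = -405929$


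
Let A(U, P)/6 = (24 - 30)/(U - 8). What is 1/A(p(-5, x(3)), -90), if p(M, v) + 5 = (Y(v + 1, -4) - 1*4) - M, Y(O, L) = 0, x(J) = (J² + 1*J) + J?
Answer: ⅓ ≈ 0.33333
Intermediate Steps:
x(J) = J² + 2*J (x(J) = (J² + J) + J = (J + J²) + J = J² + 2*J)
p(M, v) = -9 - M (p(M, v) = -5 + ((0 - 1*4) - M) = -5 + ((0 - 4) - M) = -5 + (-4 - M) = -9 - M)
A(U, P) = -36/(-8 + U) (A(U, P) = 6*((24 - 30)/(U - 8)) = 6*(-6/(-8 + U)) = -36/(-8 + U))
1/A(p(-5, x(3)), -90) = 1/(-36/(-8 + (-9 - 1*(-5)))) = 1/(-36/(-8 + (-9 + 5))) = 1/(-36/(-8 - 4)) = 1/(-36/(-12)) = 1/(-36*(-1/12)) = 1/3 = ⅓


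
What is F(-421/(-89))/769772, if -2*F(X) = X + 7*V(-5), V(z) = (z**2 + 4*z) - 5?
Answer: -421/137019416 ≈ -3.0726e-6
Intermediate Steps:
V(z) = -5 + z**2 + 4*z
F(X) = -X/2 (F(X) = -(X + 7*(-5 + (-5)**2 + 4*(-5)))/2 = -(X + 7*(-5 + 25 - 20))/2 = -(X + 7*0)/2 = -(X + 0)/2 = -X/2)
F(-421/(-89))/769772 = -(-421)/(2*(-89))/769772 = -(-421)*(-1)/(2*89)*(1/769772) = -1/2*421/89*(1/769772) = -421/178*1/769772 = -421/137019416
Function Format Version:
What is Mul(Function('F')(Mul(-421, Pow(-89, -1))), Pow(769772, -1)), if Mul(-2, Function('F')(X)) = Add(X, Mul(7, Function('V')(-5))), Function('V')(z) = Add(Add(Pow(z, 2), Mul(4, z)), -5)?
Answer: Rational(-421, 137019416) ≈ -3.0726e-6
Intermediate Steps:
Function('V')(z) = Add(-5, Pow(z, 2), Mul(4, z))
Function('F')(X) = Mul(Rational(-1, 2), X) (Function('F')(X) = Mul(Rational(-1, 2), Add(X, Mul(7, Add(-5, Pow(-5, 2), Mul(4, -5))))) = Mul(Rational(-1, 2), Add(X, Mul(7, Add(-5, 25, -20)))) = Mul(Rational(-1, 2), Add(X, Mul(7, 0))) = Mul(Rational(-1, 2), Add(X, 0)) = Mul(Rational(-1, 2), X))
Mul(Function('F')(Mul(-421, Pow(-89, -1))), Pow(769772, -1)) = Mul(Mul(Rational(-1, 2), Mul(-421, Pow(-89, -1))), Pow(769772, -1)) = Mul(Mul(Rational(-1, 2), Mul(-421, Rational(-1, 89))), Rational(1, 769772)) = Mul(Mul(Rational(-1, 2), Rational(421, 89)), Rational(1, 769772)) = Mul(Rational(-421, 178), Rational(1, 769772)) = Rational(-421, 137019416)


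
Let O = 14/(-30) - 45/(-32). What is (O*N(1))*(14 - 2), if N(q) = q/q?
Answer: 451/40 ≈ 11.275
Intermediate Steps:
N(q) = 1
O = 451/480 (O = 14*(-1/30) - 45*(-1/32) = -7/15 + 45/32 = 451/480 ≈ 0.93958)
(O*N(1))*(14 - 2) = ((451/480)*1)*(14 - 2) = (451/480)*12 = 451/40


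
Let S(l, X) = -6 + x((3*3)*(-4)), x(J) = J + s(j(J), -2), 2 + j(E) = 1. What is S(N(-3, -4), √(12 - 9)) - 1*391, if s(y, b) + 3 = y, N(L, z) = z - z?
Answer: -437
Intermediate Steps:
N(L, z) = 0
j(E) = -1 (j(E) = -2 + 1 = -1)
s(y, b) = -3 + y
x(J) = -4 + J (x(J) = J + (-3 - 1) = J - 4 = -4 + J)
S(l, X) = -46 (S(l, X) = -6 + (-4 + (3*3)*(-4)) = -6 + (-4 + 9*(-4)) = -6 + (-4 - 36) = -6 - 40 = -46)
S(N(-3, -4), √(12 - 9)) - 1*391 = -46 - 1*391 = -46 - 391 = -437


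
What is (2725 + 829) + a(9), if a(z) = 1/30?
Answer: 106621/30 ≈ 3554.0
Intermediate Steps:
a(z) = 1/30
(2725 + 829) + a(9) = (2725 + 829) + 1/30 = 3554 + 1/30 = 106621/30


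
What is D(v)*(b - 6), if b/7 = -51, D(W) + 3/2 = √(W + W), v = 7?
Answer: 1089/2 - 363*√14 ≈ -813.72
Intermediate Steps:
D(W) = -3/2 + √2*√W (D(W) = -3/2 + √(W + W) = -3/2 + √(2*W) = -3/2 + √2*√W)
b = -357 (b = 7*(-51) = -357)
D(v)*(b - 6) = (-3/2 + √2*√7)*(-357 - 6) = (-3/2 + √14)*(-363) = 1089/2 - 363*√14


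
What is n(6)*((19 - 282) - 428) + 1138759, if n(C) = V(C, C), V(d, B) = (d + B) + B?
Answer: 1126321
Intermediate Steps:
V(d, B) = d + 2*B (V(d, B) = (B + d) + B = d + 2*B)
n(C) = 3*C (n(C) = C + 2*C = 3*C)
n(6)*((19 - 282) - 428) + 1138759 = (3*6)*((19 - 282) - 428) + 1138759 = 18*(-263 - 428) + 1138759 = 18*(-691) + 1138759 = -12438 + 1138759 = 1126321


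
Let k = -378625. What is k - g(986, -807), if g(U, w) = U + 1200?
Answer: -380811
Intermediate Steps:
g(U, w) = 1200 + U
k - g(986, -807) = -378625 - (1200 + 986) = -378625 - 1*2186 = -378625 - 2186 = -380811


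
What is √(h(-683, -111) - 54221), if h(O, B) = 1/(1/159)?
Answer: I*√54062 ≈ 232.51*I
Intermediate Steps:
h(O, B) = 159 (h(O, B) = 1/(1/159) = 159)
√(h(-683, -111) - 54221) = √(159 - 54221) = √(-54062) = I*√54062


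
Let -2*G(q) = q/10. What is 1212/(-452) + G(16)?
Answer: -1967/565 ≈ -3.4814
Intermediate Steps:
G(q) = -q/20 (G(q) = -q/(2*10) = -q/20)
1212/(-452) + G(16) = 1212/(-452) - 1/20*16 = 1212*(-1/452) - ⅘ = -303/113 - ⅘ = -1967/565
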